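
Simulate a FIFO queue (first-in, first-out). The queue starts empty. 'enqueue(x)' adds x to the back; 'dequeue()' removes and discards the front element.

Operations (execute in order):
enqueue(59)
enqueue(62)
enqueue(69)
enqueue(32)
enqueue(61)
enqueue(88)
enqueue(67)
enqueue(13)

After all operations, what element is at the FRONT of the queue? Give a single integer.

enqueue(59): queue = [59]
enqueue(62): queue = [59, 62]
enqueue(69): queue = [59, 62, 69]
enqueue(32): queue = [59, 62, 69, 32]
enqueue(61): queue = [59, 62, 69, 32, 61]
enqueue(88): queue = [59, 62, 69, 32, 61, 88]
enqueue(67): queue = [59, 62, 69, 32, 61, 88, 67]
enqueue(13): queue = [59, 62, 69, 32, 61, 88, 67, 13]

Answer: 59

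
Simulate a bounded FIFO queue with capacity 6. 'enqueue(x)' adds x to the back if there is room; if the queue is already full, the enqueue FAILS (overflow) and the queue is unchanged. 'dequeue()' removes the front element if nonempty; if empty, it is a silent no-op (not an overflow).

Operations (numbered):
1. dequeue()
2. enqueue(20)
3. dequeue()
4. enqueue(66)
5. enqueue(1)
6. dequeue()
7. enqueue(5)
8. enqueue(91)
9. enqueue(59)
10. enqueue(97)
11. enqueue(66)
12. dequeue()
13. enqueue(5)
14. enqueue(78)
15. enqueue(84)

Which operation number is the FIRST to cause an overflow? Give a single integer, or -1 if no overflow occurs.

1. dequeue(): empty, no-op, size=0
2. enqueue(20): size=1
3. dequeue(): size=0
4. enqueue(66): size=1
5. enqueue(1): size=2
6. dequeue(): size=1
7. enqueue(5): size=2
8. enqueue(91): size=3
9. enqueue(59): size=4
10. enqueue(97): size=5
11. enqueue(66): size=6
12. dequeue(): size=5
13. enqueue(5): size=6
14. enqueue(78): size=6=cap → OVERFLOW (fail)
15. enqueue(84): size=6=cap → OVERFLOW (fail)

Answer: 14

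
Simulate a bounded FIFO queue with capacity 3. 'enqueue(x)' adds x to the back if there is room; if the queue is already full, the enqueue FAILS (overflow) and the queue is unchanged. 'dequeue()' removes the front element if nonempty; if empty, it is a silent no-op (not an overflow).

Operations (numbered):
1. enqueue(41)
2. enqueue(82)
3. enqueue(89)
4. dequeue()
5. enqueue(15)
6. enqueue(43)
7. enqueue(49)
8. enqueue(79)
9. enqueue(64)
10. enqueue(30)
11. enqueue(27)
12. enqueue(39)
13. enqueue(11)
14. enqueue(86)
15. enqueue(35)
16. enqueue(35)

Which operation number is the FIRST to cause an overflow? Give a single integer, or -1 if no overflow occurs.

Answer: 6

Derivation:
1. enqueue(41): size=1
2. enqueue(82): size=2
3. enqueue(89): size=3
4. dequeue(): size=2
5. enqueue(15): size=3
6. enqueue(43): size=3=cap → OVERFLOW (fail)
7. enqueue(49): size=3=cap → OVERFLOW (fail)
8. enqueue(79): size=3=cap → OVERFLOW (fail)
9. enqueue(64): size=3=cap → OVERFLOW (fail)
10. enqueue(30): size=3=cap → OVERFLOW (fail)
11. enqueue(27): size=3=cap → OVERFLOW (fail)
12. enqueue(39): size=3=cap → OVERFLOW (fail)
13. enqueue(11): size=3=cap → OVERFLOW (fail)
14. enqueue(86): size=3=cap → OVERFLOW (fail)
15. enqueue(35): size=3=cap → OVERFLOW (fail)
16. enqueue(35): size=3=cap → OVERFLOW (fail)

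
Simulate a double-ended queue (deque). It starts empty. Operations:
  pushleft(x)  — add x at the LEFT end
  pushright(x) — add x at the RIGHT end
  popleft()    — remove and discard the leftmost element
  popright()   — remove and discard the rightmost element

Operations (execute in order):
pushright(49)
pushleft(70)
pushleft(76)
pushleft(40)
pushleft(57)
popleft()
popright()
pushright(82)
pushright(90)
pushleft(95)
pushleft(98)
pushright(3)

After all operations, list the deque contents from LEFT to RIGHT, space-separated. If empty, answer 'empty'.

pushright(49): [49]
pushleft(70): [70, 49]
pushleft(76): [76, 70, 49]
pushleft(40): [40, 76, 70, 49]
pushleft(57): [57, 40, 76, 70, 49]
popleft(): [40, 76, 70, 49]
popright(): [40, 76, 70]
pushright(82): [40, 76, 70, 82]
pushright(90): [40, 76, 70, 82, 90]
pushleft(95): [95, 40, 76, 70, 82, 90]
pushleft(98): [98, 95, 40, 76, 70, 82, 90]
pushright(3): [98, 95, 40, 76, 70, 82, 90, 3]

Answer: 98 95 40 76 70 82 90 3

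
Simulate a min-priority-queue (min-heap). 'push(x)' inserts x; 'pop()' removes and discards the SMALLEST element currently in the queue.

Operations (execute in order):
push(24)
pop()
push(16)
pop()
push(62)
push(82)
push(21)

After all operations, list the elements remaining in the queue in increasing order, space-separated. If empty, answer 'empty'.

Answer: 21 62 82

Derivation:
push(24): heap contents = [24]
pop() → 24: heap contents = []
push(16): heap contents = [16]
pop() → 16: heap contents = []
push(62): heap contents = [62]
push(82): heap contents = [62, 82]
push(21): heap contents = [21, 62, 82]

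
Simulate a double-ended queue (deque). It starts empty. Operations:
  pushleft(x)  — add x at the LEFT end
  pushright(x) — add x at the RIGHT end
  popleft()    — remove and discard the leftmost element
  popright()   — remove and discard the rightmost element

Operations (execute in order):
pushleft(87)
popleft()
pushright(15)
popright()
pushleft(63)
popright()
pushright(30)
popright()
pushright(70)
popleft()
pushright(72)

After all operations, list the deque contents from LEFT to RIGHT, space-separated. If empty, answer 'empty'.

pushleft(87): [87]
popleft(): []
pushright(15): [15]
popright(): []
pushleft(63): [63]
popright(): []
pushright(30): [30]
popright(): []
pushright(70): [70]
popleft(): []
pushright(72): [72]

Answer: 72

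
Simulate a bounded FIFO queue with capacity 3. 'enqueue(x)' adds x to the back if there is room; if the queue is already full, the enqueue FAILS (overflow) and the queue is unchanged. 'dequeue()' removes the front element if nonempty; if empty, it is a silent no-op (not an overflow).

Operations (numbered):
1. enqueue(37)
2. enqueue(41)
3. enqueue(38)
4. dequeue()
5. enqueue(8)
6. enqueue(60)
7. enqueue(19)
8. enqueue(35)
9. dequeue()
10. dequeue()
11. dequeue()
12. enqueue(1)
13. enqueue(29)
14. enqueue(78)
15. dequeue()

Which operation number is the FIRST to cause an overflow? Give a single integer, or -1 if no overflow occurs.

1. enqueue(37): size=1
2. enqueue(41): size=2
3. enqueue(38): size=3
4. dequeue(): size=2
5. enqueue(8): size=3
6. enqueue(60): size=3=cap → OVERFLOW (fail)
7. enqueue(19): size=3=cap → OVERFLOW (fail)
8. enqueue(35): size=3=cap → OVERFLOW (fail)
9. dequeue(): size=2
10. dequeue(): size=1
11. dequeue(): size=0
12. enqueue(1): size=1
13. enqueue(29): size=2
14. enqueue(78): size=3
15. dequeue(): size=2

Answer: 6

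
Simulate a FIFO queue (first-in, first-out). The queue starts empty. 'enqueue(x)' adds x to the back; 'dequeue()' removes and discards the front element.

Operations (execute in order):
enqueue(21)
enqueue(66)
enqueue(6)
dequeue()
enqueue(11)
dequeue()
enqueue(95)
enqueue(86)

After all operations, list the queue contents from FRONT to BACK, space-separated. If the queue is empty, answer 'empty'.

enqueue(21): [21]
enqueue(66): [21, 66]
enqueue(6): [21, 66, 6]
dequeue(): [66, 6]
enqueue(11): [66, 6, 11]
dequeue(): [6, 11]
enqueue(95): [6, 11, 95]
enqueue(86): [6, 11, 95, 86]

Answer: 6 11 95 86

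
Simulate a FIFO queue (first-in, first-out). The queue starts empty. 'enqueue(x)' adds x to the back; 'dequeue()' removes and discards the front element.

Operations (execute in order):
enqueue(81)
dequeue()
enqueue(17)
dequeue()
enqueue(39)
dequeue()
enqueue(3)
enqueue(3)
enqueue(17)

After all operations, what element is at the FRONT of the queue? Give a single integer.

enqueue(81): queue = [81]
dequeue(): queue = []
enqueue(17): queue = [17]
dequeue(): queue = []
enqueue(39): queue = [39]
dequeue(): queue = []
enqueue(3): queue = [3]
enqueue(3): queue = [3, 3]
enqueue(17): queue = [3, 3, 17]

Answer: 3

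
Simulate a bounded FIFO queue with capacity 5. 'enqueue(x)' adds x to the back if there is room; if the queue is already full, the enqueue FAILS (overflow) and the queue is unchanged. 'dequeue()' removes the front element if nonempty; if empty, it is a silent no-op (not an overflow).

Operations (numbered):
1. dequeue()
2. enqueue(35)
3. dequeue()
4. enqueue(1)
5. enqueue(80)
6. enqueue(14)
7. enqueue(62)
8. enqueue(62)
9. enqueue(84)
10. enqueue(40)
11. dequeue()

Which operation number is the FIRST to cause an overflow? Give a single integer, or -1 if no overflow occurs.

Answer: 9

Derivation:
1. dequeue(): empty, no-op, size=0
2. enqueue(35): size=1
3. dequeue(): size=0
4. enqueue(1): size=1
5. enqueue(80): size=2
6. enqueue(14): size=3
7. enqueue(62): size=4
8. enqueue(62): size=5
9. enqueue(84): size=5=cap → OVERFLOW (fail)
10. enqueue(40): size=5=cap → OVERFLOW (fail)
11. dequeue(): size=4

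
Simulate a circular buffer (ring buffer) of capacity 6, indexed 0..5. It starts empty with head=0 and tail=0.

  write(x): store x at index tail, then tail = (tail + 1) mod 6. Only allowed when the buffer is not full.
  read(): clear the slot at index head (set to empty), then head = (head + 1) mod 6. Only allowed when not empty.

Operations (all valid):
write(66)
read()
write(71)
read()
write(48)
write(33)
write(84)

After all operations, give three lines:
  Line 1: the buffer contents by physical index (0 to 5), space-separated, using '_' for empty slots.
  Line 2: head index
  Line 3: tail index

write(66): buf=[66 _ _ _ _ _], head=0, tail=1, size=1
read(): buf=[_ _ _ _ _ _], head=1, tail=1, size=0
write(71): buf=[_ 71 _ _ _ _], head=1, tail=2, size=1
read(): buf=[_ _ _ _ _ _], head=2, tail=2, size=0
write(48): buf=[_ _ 48 _ _ _], head=2, tail=3, size=1
write(33): buf=[_ _ 48 33 _ _], head=2, tail=4, size=2
write(84): buf=[_ _ 48 33 84 _], head=2, tail=5, size=3

Answer: _ _ 48 33 84 _
2
5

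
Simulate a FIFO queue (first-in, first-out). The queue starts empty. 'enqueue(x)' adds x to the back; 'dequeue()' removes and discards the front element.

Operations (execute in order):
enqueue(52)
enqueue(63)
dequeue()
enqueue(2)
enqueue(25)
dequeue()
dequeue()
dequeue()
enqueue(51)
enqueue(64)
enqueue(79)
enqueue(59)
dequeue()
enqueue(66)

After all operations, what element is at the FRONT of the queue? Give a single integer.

enqueue(52): queue = [52]
enqueue(63): queue = [52, 63]
dequeue(): queue = [63]
enqueue(2): queue = [63, 2]
enqueue(25): queue = [63, 2, 25]
dequeue(): queue = [2, 25]
dequeue(): queue = [25]
dequeue(): queue = []
enqueue(51): queue = [51]
enqueue(64): queue = [51, 64]
enqueue(79): queue = [51, 64, 79]
enqueue(59): queue = [51, 64, 79, 59]
dequeue(): queue = [64, 79, 59]
enqueue(66): queue = [64, 79, 59, 66]

Answer: 64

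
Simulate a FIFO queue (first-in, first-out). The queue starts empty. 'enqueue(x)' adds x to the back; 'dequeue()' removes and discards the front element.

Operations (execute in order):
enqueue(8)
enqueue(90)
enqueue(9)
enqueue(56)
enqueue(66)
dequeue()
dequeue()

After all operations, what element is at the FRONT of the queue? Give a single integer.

enqueue(8): queue = [8]
enqueue(90): queue = [8, 90]
enqueue(9): queue = [8, 90, 9]
enqueue(56): queue = [8, 90, 9, 56]
enqueue(66): queue = [8, 90, 9, 56, 66]
dequeue(): queue = [90, 9, 56, 66]
dequeue(): queue = [9, 56, 66]

Answer: 9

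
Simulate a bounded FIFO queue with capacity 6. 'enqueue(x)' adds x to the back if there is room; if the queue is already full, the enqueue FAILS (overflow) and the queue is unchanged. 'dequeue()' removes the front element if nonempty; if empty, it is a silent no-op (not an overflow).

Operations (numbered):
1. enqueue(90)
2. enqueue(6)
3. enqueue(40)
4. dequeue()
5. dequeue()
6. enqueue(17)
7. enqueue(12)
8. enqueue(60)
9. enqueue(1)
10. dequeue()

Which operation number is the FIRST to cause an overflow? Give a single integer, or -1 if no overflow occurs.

Answer: -1

Derivation:
1. enqueue(90): size=1
2. enqueue(6): size=2
3. enqueue(40): size=3
4. dequeue(): size=2
5. dequeue(): size=1
6. enqueue(17): size=2
7. enqueue(12): size=3
8. enqueue(60): size=4
9. enqueue(1): size=5
10. dequeue(): size=4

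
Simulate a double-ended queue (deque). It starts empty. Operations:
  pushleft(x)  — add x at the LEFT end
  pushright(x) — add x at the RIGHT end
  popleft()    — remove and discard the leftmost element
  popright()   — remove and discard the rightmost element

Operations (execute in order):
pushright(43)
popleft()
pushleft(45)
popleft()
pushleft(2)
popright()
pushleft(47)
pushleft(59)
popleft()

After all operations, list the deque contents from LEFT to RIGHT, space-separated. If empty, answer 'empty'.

Answer: 47

Derivation:
pushright(43): [43]
popleft(): []
pushleft(45): [45]
popleft(): []
pushleft(2): [2]
popright(): []
pushleft(47): [47]
pushleft(59): [59, 47]
popleft(): [47]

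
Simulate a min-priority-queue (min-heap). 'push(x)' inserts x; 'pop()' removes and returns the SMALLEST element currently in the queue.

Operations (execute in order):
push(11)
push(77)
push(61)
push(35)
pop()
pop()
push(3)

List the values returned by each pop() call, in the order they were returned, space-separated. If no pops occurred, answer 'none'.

push(11): heap contents = [11]
push(77): heap contents = [11, 77]
push(61): heap contents = [11, 61, 77]
push(35): heap contents = [11, 35, 61, 77]
pop() → 11: heap contents = [35, 61, 77]
pop() → 35: heap contents = [61, 77]
push(3): heap contents = [3, 61, 77]

Answer: 11 35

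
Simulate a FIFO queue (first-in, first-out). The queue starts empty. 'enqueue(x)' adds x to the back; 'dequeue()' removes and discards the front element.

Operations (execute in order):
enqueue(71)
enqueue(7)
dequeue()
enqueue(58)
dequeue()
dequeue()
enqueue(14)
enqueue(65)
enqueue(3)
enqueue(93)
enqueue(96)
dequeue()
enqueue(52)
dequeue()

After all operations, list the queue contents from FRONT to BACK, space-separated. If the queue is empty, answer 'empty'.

Answer: 3 93 96 52

Derivation:
enqueue(71): [71]
enqueue(7): [71, 7]
dequeue(): [7]
enqueue(58): [7, 58]
dequeue(): [58]
dequeue(): []
enqueue(14): [14]
enqueue(65): [14, 65]
enqueue(3): [14, 65, 3]
enqueue(93): [14, 65, 3, 93]
enqueue(96): [14, 65, 3, 93, 96]
dequeue(): [65, 3, 93, 96]
enqueue(52): [65, 3, 93, 96, 52]
dequeue(): [3, 93, 96, 52]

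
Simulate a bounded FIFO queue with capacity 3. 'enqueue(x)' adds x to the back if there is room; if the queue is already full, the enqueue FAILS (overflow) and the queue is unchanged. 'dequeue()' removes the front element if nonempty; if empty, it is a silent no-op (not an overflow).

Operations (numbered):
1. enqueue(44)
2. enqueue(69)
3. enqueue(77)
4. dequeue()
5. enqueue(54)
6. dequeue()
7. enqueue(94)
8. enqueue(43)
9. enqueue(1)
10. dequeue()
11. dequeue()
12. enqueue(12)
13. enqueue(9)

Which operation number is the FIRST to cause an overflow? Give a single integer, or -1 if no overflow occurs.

1. enqueue(44): size=1
2. enqueue(69): size=2
3. enqueue(77): size=3
4. dequeue(): size=2
5. enqueue(54): size=3
6. dequeue(): size=2
7. enqueue(94): size=3
8. enqueue(43): size=3=cap → OVERFLOW (fail)
9. enqueue(1): size=3=cap → OVERFLOW (fail)
10. dequeue(): size=2
11. dequeue(): size=1
12. enqueue(12): size=2
13. enqueue(9): size=3

Answer: 8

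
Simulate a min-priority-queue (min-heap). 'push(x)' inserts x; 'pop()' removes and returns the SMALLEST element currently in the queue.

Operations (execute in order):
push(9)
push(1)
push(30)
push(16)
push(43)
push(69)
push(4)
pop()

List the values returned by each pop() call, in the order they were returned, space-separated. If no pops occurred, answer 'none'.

push(9): heap contents = [9]
push(1): heap contents = [1, 9]
push(30): heap contents = [1, 9, 30]
push(16): heap contents = [1, 9, 16, 30]
push(43): heap contents = [1, 9, 16, 30, 43]
push(69): heap contents = [1, 9, 16, 30, 43, 69]
push(4): heap contents = [1, 4, 9, 16, 30, 43, 69]
pop() → 1: heap contents = [4, 9, 16, 30, 43, 69]

Answer: 1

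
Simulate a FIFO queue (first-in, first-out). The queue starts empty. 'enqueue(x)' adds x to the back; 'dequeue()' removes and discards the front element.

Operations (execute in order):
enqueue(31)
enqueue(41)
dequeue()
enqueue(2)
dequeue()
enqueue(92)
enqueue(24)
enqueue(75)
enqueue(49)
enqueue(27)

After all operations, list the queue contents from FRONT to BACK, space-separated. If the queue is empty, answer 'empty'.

Answer: 2 92 24 75 49 27

Derivation:
enqueue(31): [31]
enqueue(41): [31, 41]
dequeue(): [41]
enqueue(2): [41, 2]
dequeue(): [2]
enqueue(92): [2, 92]
enqueue(24): [2, 92, 24]
enqueue(75): [2, 92, 24, 75]
enqueue(49): [2, 92, 24, 75, 49]
enqueue(27): [2, 92, 24, 75, 49, 27]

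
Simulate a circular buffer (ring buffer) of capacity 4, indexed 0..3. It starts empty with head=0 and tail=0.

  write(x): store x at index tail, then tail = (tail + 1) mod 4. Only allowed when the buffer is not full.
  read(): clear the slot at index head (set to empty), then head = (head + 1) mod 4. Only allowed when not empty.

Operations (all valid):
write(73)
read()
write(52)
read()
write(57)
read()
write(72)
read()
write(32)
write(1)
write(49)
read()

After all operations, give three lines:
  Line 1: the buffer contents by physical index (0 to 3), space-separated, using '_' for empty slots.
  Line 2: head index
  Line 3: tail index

write(73): buf=[73 _ _ _], head=0, tail=1, size=1
read(): buf=[_ _ _ _], head=1, tail=1, size=0
write(52): buf=[_ 52 _ _], head=1, tail=2, size=1
read(): buf=[_ _ _ _], head=2, tail=2, size=0
write(57): buf=[_ _ 57 _], head=2, tail=3, size=1
read(): buf=[_ _ _ _], head=3, tail=3, size=0
write(72): buf=[_ _ _ 72], head=3, tail=0, size=1
read(): buf=[_ _ _ _], head=0, tail=0, size=0
write(32): buf=[32 _ _ _], head=0, tail=1, size=1
write(1): buf=[32 1 _ _], head=0, tail=2, size=2
write(49): buf=[32 1 49 _], head=0, tail=3, size=3
read(): buf=[_ 1 49 _], head=1, tail=3, size=2

Answer: _ 1 49 _
1
3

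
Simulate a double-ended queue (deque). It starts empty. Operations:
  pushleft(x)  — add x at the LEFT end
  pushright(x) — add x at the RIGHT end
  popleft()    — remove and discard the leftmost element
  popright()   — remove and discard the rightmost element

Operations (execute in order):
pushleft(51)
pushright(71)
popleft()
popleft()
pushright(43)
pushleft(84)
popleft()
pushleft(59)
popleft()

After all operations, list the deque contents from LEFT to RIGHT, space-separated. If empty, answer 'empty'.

pushleft(51): [51]
pushright(71): [51, 71]
popleft(): [71]
popleft(): []
pushright(43): [43]
pushleft(84): [84, 43]
popleft(): [43]
pushleft(59): [59, 43]
popleft(): [43]

Answer: 43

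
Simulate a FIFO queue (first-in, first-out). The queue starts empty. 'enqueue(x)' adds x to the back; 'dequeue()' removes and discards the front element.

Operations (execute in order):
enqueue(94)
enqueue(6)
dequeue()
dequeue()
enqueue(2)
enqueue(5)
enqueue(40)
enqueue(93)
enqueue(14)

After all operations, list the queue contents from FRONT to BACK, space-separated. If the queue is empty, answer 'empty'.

enqueue(94): [94]
enqueue(6): [94, 6]
dequeue(): [6]
dequeue(): []
enqueue(2): [2]
enqueue(5): [2, 5]
enqueue(40): [2, 5, 40]
enqueue(93): [2, 5, 40, 93]
enqueue(14): [2, 5, 40, 93, 14]

Answer: 2 5 40 93 14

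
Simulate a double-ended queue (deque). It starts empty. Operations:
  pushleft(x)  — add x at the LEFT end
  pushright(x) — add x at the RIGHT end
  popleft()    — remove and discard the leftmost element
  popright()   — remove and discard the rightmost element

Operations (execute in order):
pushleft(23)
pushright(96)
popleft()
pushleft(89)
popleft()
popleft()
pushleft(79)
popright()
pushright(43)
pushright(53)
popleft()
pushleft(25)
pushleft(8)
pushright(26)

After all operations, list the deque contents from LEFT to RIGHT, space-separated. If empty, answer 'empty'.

Answer: 8 25 53 26

Derivation:
pushleft(23): [23]
pushright(96): [23, 96]
popleft(): [96]
pushleft(89): [89, 96]
popleft(): [96]
popleft(): []
pushleft(79): [79]
popright(): []
pushright(43): [43]
pushright(53): [43, 53]
popleft(): [53]
pushleft(25): [25, 53]
pushleft(8): [8, 25, 53]
pushright(26): [8, 25, 53, 26]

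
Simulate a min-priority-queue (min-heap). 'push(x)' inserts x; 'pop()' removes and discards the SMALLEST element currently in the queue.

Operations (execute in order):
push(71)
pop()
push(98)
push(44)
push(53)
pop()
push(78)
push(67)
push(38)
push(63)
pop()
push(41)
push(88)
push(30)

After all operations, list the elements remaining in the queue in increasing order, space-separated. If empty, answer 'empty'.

Answer: 30 41 53 63 67 78 88 98

Derivation:
push(71): heap contents = [71]
pop() → 71: heap contents = []
push(98): heap contents = [98]
push(44): heap contents = [44, 98]
push(53): heap contents = [44, 53, 98]
pop() → 44: heap contents = [53, 98]
push(78): heap contents = [53, 78, 98]
push(67): heap contents = [53, 67, 78, 98]
push(38): heap contents = [38, 53, 67, 78, 98]
push(63): heap contents = [38, 53, 63, 67, 78, 98]
pop() → 38: heap contents = [53, 63, 67, 78, 98]
push(41): heap contents = [41, 53, 63, 67, 78, 98]
push(88): heap contents = [41, 53, 63, 67, 78, 88, 98]
push(30): heap contents = [30, 41, 53, 63, 67, 78, 88, 98]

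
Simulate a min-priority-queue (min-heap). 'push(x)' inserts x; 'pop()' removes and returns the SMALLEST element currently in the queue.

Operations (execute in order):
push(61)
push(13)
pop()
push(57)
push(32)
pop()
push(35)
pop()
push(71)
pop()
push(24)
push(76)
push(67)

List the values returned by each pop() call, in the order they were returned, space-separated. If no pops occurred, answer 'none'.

Answer: 13 32 35 57

Derivation:
push(61): heap contents = [61]
push(13): heap contents = [13, 61]
pop() → 13: heap contents = [61]
push(57): heap contents = [57, 61]
push(32): heap contents = [32, 57, 61]
pop() → 32: heap contents = [57, 61]
push(35): heap contents = [35, 57, 61]
pop() → 35: heap contents = [57, 61]
push(71): heap contents = [57, 61, 71]
pop() → 57: heap contents = [61, 71]
push(24): heap contents = [24, 61, 71]
push(76): heap contents = [24, 61, 71, 76]
push(67): heap contents = [24, 61, 67, 71, 76]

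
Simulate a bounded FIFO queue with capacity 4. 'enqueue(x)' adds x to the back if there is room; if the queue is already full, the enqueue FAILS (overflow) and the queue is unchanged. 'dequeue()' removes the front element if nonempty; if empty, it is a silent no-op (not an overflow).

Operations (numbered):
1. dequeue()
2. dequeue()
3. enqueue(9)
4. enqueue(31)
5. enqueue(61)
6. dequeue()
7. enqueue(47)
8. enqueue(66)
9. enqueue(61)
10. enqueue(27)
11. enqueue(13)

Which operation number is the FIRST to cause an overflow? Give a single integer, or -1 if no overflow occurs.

1. dequeue(): empty, no-op, size=0
2. dequeue(): empty, no-op, size=0
3. enqueue(9): size=1
4. enqueue(31): size=2
5. enqueue(61): size=3
6. dequeue(): size=2
7. enqueue(47): size=3
8. enqueue(66): size=4
9. enqueue(61): size=4=cap → OVERFLOW (fail)
10. enqueue(27): size=4=cap → OVERFLOW (fail)
11. enqueue(13): size=4=cap → OVERFLOW (fail)

Answer: 9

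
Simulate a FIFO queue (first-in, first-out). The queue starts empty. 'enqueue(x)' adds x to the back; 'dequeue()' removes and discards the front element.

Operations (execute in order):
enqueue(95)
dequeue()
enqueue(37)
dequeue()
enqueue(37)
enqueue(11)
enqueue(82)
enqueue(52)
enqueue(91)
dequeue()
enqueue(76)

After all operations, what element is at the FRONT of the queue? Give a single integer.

enqueue(95): queue = [95]
dequeue(): queue = []
enqueue(37): queue = [37]
dequeue(): queue = []
enqueue(37): queue = [37]
enqueue(11): queue = [37, 11]
enqueue(82): queue = [37, 11, 82]
enqueue(52): queue = [37, 11, 82, 52]
enqueue(91): queue = [37, 11, 82, 52, 91]
dequeue(): queue = [11, 82, 52, 91]
enqueue(76): queue = [11, 82, 52, 91, 76]

Answer: 11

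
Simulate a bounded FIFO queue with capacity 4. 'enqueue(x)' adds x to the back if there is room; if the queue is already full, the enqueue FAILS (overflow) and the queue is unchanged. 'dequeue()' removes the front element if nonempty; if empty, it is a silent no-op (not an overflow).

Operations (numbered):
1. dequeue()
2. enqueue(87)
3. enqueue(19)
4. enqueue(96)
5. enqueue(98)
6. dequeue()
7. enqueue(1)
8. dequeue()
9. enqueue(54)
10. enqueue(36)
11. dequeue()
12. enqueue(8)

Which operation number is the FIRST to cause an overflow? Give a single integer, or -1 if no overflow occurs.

Answer: 10

Derivation:
1. dequeue(): empty, no-op, size=0
2. enqueue(87): size=1
3. enqueue(19): size=2
4. enqueue(96): size=3
5. enqueue(98): size=4
6. dequeue(): size=3
7. enqueue(1): size=4
8. dequeue(): size=3
9. enqueue(54): size=4
10. enqueue(36): size=4=cap → OVERFLOW (fail)
11. dequeue(): size=3
12. enqueue(8): size=4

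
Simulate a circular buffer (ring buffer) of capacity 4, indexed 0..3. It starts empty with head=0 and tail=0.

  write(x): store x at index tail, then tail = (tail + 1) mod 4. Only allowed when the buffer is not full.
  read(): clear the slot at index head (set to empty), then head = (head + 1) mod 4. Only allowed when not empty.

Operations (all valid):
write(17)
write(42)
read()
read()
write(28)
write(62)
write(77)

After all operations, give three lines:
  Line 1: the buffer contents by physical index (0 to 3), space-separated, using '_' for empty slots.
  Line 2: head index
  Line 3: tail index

Answer: 77 _ 28 62
2
1

Derivation:
write(17): buf=[17 _ _ _], head=0, tail=1, size=1
write(42): buf=[17 42 _ _], head=0, tail=2, size=2
read(): buf=[_ 42 _ _], head=1, tail=2, size=1
read(): buf=[_ _ _ _], head=2, tail=2, size=0
write(28): buf=[_ _ 28 _], head=2, tail=3, size=1
write(62): buf=[_ _ 28 62], head=2, tail=0, size=2
write(77): buf=[77 _ 28 62], head=2, tail=1, size=3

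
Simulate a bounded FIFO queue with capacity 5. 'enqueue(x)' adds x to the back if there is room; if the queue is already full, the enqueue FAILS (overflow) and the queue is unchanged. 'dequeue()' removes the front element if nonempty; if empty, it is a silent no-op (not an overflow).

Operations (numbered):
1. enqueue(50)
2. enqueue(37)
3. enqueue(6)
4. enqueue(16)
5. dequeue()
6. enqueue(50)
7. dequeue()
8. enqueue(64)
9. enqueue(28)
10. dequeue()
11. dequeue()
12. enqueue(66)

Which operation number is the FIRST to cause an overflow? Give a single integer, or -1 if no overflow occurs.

1. enqueue(50): size=1
2. enqueue(37): size=2
3. enqueue(6): size=3
4. enqueue(16): size=4
5. dequeue(): size=3
6. enqueue(50): size=4
7. dequeue(): size=3
8. enqueue(64): size=4
9. enqueue(28): size=5
10. dequeue(): size=4
11. dequeue(): size=3
12. enqueue(66): size=4

Answer: -1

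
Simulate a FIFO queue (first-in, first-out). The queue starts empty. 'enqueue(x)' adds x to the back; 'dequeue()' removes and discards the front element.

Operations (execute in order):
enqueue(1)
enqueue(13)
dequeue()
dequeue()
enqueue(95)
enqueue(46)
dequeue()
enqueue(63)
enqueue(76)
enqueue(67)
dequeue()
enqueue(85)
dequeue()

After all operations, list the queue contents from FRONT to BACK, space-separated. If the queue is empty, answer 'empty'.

enqueue(1): [1]
enqueue(13): [1, 13]
dequeue(): [13]
dequeue(): []
enqueue(95): [95]
enqueue(46): [95, 46]
dequeue(): [46]
enqueue(63): [46, 63]
enqueue(76): [46, 63, 76]
enqueue(67): [46, 63, 76, 67]
dequeue(): [63, 76, 67]
enqueue(85): [63, 76, 67, 85]
dequeue(): [76, 67, 85]

Answer: 76 67 85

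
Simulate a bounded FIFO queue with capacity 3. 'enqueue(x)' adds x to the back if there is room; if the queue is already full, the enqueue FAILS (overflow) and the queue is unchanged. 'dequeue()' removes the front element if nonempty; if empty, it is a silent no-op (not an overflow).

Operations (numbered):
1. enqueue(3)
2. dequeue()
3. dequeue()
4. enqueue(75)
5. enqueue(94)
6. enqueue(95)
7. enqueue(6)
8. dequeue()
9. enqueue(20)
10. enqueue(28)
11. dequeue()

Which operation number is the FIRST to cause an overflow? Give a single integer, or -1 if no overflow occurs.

Answer: 7

Derivation:
1. enqueue(3): size=1
2. dequeue(): size=0
3. dequeue(): empty, no-op, size=0
4. enqueue(75): size=1
5. enqueue(94): size=2
6. enqueue(95): size=3
7. enqueue(6): size=3=cap → OVERFLOW (fail)
8. dequeue(): size=2
9. enqueue(20): size=3
10. enqueue(28): size=3=cap → OVERFLOW (fail)
11. dequeue(): size=2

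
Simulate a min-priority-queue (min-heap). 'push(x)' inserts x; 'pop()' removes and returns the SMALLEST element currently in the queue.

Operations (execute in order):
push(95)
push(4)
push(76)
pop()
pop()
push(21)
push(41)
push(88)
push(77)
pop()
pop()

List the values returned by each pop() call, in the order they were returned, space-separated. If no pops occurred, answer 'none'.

Answer: 4 76 21 41

Derivation:
push(95): heap contents = [95]
push(4): heap contents = [4, 95]
push(76): heap contents = [4, 76, 95]
pop() → 4: heap contents = [76, 95]
pop() → 76: heap contents = [95]
push(21): heap contents = [21, 95]
push(41): heap contents = [21, 41, 95]
push(88): heap contents = [21, 41, 88, 95]
push(77): heap contents = [21, 41, 77, 88, 95]
pop() → 21: heap contents = [41, 77, 88, 95]
pop() → 41: heap contents = [77, 88, 95]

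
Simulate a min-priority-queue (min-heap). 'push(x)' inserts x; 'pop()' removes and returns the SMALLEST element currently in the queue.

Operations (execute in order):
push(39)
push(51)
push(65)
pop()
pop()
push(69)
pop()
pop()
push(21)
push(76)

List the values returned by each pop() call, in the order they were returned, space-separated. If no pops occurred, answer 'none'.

Answer: 39 51 65 69

Derivation:
push(39): heap contents = [39]
push(51): heap contents = [39, 51]
push(65): heap contents = [39, 51, 65]
pop() → 39: heap contents = [51, 65]
pop() → 51: heap contents = [65]
push(69): heap contents = [65, 69]
pop() → 65: heap contents = [69]
pop() → 69: heap contents = []
push(21): heap contents = [21]
push(76): heap contents = [21, 76]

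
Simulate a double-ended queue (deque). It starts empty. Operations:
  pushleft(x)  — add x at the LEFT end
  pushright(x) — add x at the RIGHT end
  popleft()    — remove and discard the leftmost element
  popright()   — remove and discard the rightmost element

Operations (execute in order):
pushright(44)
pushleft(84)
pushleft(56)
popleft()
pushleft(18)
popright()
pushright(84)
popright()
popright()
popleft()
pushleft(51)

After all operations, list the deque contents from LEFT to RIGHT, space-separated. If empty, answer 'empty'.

Answer: 51

Derivation:
pushright(44): [44]
pushleft(84): [84, 44]
pushleft(56): [56, 84, 44]
popleft(): [84, 44]
pushleft(18): [18, 84, 44]
popright(): [18, 84]
pushright(84): [18, 84, 84]
popright(): [18, 84]
popright(): [18]
popleft(): []
pushleft(51): [51]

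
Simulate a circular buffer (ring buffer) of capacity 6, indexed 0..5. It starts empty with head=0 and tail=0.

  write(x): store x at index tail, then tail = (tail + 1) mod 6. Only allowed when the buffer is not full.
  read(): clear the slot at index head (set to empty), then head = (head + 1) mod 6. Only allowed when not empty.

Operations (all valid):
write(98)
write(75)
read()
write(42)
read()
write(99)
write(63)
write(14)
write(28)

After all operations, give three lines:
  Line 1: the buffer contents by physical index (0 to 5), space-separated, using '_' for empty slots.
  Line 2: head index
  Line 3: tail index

write(98): buf=[98 _ _ _ _ _], head=0, tail=1, size=1
write(75): buf=[98 75 _ _ _ _], head=0, tail=2, size=2
read(): buf=[_ 75 _ _ _ _], head=1, tail=2, size=1
write(42): buf=[_ 75 42 _ _ _], head=1, tail=3, size=2
read(): buf=[_ _ 42 _ _ _], head=2, tail=3, size=1
write(99): buf=[_ _ 42 99 _ _], head=2, tail=4, size=2
write(63): buf=[_ _ 42 99 63 _], head=2, tail=5, size=3
write(14): buf=[_ _ 42 99 63 14], head=2, tail=0, size=4
write(28): buf=[28 _ 42 99 63 14], head=2, tail=1, size=5

Answer: 28 _ 42 99 63 14
2
1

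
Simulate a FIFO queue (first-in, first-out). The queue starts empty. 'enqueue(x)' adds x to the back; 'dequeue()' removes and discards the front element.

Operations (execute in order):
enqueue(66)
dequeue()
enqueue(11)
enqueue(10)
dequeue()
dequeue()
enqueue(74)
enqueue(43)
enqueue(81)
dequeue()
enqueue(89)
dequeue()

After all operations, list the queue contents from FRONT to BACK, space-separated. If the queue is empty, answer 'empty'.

Answer: 81 89

Derivation:
enqueue(66): [66]
dequeue(): []
enqueue(11): [11]
enqueue(10): [11, 10]
dequeue(): [10]
dequeue(): []
enqueue(74): [74]
enqueue(43): [74, 43]
enqueue(81): [74, 43, 81]
dequeue(): [43, 81]
enqueue(89): [43, 81, 89]
dequeue(): [81, 89]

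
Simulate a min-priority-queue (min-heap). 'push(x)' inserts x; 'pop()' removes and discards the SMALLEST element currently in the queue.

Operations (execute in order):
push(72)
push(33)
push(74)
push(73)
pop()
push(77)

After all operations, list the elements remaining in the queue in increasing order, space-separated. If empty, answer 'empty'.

push(72): heap contents = [72]
push(33): heap contents = [33, 72]
push(74): heap contents = [33, 72, 74]
push(73): heap contents = [33, 72, 73, 74]
pop() → 33: heap contents = [72, 73, 74]
push(77): heap contents = [72, 73, 74, 77]

Answer: 72 73 74 77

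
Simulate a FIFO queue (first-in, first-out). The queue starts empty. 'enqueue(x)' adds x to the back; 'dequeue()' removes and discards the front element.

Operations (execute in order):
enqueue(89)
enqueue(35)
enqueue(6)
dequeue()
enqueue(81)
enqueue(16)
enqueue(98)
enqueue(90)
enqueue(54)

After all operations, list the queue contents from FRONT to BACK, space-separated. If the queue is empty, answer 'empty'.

enqueue(89): [89]
enqueue(35): [89, 35]
enqueue(6): [89, 35, 6]
dequeue(): [35, 6]
enqueue(81): [35, 6, 81]
enqueue(16): [35, 6, 81, 16]
enqueue(98): [35, 6, 81, 16, 98]
enqueue(90): [35, 6, 81, 16, 98, 90]
enqueue(54): [35, 6, 81, 16, 98, 90, 54]

Answer: 35 6 81 16 98 90 54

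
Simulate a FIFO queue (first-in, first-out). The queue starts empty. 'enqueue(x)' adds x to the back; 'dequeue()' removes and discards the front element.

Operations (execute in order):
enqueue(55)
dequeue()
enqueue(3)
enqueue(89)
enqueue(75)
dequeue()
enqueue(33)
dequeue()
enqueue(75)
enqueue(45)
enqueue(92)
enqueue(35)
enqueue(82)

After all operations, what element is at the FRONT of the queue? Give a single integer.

enqueue(55): queue = [55]
dequeue(): queue = []
enqueue(3): queue = [3]
enqueue(89): queue = [3, 89]
enqueue(75): queue = [3, 89, 75]
dequeue(): queue = [89, 75]
enqueue(33): queue = [89, 75, 33]
dequeue(): queue = [75, 33]
enqueue(75): queue = [75, 33, 75]
enqueue(45): queue = [75, 33, 75, 45]
enqueue(92): queue = [75, 33, 75, 45, 92]
enqueue(35): queue = [75, 33, 75, 45, 92, 35]
enqueue(82): queue = [75, 33, 75, 45, 92, 35, 82]

Answer: 75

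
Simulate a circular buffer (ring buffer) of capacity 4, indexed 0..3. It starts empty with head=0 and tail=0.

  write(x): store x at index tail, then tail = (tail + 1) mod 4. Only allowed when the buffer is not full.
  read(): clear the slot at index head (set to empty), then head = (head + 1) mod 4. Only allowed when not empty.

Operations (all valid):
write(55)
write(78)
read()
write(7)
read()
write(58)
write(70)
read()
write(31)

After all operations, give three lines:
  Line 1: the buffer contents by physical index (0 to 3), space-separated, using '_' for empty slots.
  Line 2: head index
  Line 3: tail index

write(55): buf=[55 _ _ _], head=0, tail=1, size=1
write(78): buf=[55 78 _ _], head=0, tail=2, size=2
read(): buf=[_ 78 _ _], head=1, tail=2, size=1
write(7): buf=[_ 78 7 _], head=1, tail=3, size=2
read(): buf=[_ _ 7 _], head=2, tail=3, size=1
write(58): buf=[_ _ 7 58], head=2, tail=0, size=2
write(70): buf=[70 _ 7 58], head=2, tail=1, size=3
read(): buf=[70 _ _ 58], head=3, tail=1, size=2
write(31): buf=[70 31 _ 58], head=3, tail=2, size=3

Answer: 70 31 _ 58
3
2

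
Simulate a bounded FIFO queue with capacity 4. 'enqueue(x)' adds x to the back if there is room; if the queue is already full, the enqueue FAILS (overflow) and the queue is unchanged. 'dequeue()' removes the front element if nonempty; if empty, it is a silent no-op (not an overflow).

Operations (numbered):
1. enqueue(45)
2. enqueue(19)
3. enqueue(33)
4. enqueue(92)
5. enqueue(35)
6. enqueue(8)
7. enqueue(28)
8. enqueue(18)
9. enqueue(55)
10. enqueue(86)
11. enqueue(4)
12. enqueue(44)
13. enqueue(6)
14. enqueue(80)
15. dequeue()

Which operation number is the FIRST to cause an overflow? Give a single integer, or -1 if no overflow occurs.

1. enqueue(45): size=1
2. enqueue(19): size=2
3. enqueue(33): size=3
4. enqueue(92): size=4
5. enqueue(35): size=4=cap → OVERFLOW (fail)
6. enqueue(8): size=4=cap → OVERFLOW (fail)
7. enqueue(28): size=4=cap → OVERFLOW (fail)
8. enqueue(18): size=4=cap → OVERFLOW (fail)
9. enqueue(55): size=4=cap → OVERFLOW (fail)
10. enqueue(86): size=4=cap → OVERFLOW (fail)
11. enqueue(4): size=4=cap → OVERFLOW (fail)
12. enqueue(44): size=4=cap → OVERFLOW (fail)
13. enqueue(6): size=4=cap → OVERFLOW (fail)
14. enqueue(80): size=4=cap → OVERFLOW (fail)
15. dequeue(): size=3

Answer: 5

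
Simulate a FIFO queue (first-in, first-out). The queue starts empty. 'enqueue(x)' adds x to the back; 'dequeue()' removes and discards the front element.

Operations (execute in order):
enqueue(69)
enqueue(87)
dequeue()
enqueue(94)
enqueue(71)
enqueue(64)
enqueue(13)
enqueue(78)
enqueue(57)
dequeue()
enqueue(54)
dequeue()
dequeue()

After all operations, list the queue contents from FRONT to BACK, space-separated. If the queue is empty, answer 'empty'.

enqueue(69): [69]
enqueue(87): [69, 87]
dequeue(): [87]
enqueue(94): [87, 94]
enqueue(71): [87, 94, 71]
enqueue(64): [87, 94, 71, 64]
enqueue(13): [87, 94, 71, 64, 13]
enqueue(78): [87, 94, 71, 64, 13, 78]
enqueue(57): [87, 94, 71, 64, 13, 78, 57]
dequeue(): [94, 71, 64, 13, 78, 57]
enqueue(54): [94, 71, 64, 13, 78, 57, 54]
dequeue(): [71, 64, 13, 78, 57, 54]
dequeue(): [64, 13, 78, 57, 54]

Answer: 64 13 78 57 54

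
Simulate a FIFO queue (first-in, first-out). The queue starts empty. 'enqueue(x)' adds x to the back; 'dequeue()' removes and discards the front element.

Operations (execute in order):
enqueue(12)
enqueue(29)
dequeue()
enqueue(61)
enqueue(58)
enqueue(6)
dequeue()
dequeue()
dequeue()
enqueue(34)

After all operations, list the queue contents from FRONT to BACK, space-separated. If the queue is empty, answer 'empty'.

enqueue(12): [12]
enqueue(29): [12, 29]
dequeue(): [29]
enqueue(61): [29, 61]
enqueue(58): [29, 61, 58]
enqueue(6): [29, 61, 58, 6]
dequeue(): [61, 58, 6]
dequeue(): [58, 6]
dequeue(): [6]
enqueue(34): [6, 34]

Answer: 6 34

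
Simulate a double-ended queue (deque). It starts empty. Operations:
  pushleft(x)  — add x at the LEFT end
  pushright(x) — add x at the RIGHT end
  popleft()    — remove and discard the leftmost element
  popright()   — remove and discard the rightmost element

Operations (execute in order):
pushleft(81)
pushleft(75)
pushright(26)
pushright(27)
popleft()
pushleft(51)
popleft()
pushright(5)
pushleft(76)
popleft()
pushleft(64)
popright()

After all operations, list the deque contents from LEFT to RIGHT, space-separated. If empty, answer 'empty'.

Answer: 64 81 26 27

Derivation:
pushleft(81): [81]
pushleft(75): [75, 81]
pushright(26): [75, 81, 26]
pushright(27): [75, 81, 26, 27]
popleft(): [81, 26, 27]
pushleft(51): [51, 81, 26, 27]
popleft(): [81, 26, 27]
pushright(5): [81, 26, 27, 5]
pushleft(76): [76, 81, 26, 27, 5]
popleft(): [81, 26, 27, 5]
pushleft(64): [64, 81, 26, 27, 5]
popright(): [64, 81, 26, 27]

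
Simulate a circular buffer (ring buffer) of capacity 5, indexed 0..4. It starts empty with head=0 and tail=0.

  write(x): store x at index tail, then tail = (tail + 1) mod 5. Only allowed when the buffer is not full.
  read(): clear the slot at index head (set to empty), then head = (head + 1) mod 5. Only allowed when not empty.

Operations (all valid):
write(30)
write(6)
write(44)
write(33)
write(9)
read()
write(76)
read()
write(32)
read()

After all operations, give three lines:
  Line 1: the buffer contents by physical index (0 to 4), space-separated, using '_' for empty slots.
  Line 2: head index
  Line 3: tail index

Answer: 76 32 _ 33 9
3
2

Derivation:
write(30): buf=[30 _ _ _ _], head=0, tail=1, size=1
write(6): buf=[30 6 _ _ _], head=0, tail=2, size=2
write(44): buf=[30 6 44 _ _], head=0, tail=3, size=3
write(33): buf=[30 6 44 33 _], head=0, tail=4, size=4
write(9): buf=[30 6 44 33 9], head=0, tail=0, size=5
read(): buf=[_ 6 44 33 9], head=1, tail=0, size=4
write(76): buf=[76 6 44 33 9], head=1, tail=1, size=5
read(): buf=[76 _ 44 33 9], head=2, tail=1, size=4
write(32): buf=[76 32 44 33 9], head=2, tail=2, size=5
read(): buf=[76 32 _ 33 9], head=3, tail=2, size=4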